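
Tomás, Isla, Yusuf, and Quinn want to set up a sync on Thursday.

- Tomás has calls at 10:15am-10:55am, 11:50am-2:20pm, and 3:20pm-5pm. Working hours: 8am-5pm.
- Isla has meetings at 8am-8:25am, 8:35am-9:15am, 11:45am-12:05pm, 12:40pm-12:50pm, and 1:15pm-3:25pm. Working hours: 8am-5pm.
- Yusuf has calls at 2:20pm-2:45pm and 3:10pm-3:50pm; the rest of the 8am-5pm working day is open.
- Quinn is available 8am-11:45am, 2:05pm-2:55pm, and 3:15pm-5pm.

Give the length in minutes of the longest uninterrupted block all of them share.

Tomás free within 08:00–17:00: 08:00–10:15, 10:55–11:50, 14:20–15:20.
Isla free within 08:00–17:00: 08:25–08:35, 09:15–11:45, 12:05–12:40, 12:50–13:15, 15:25–17:00.
Yusuf free within 08:00–17:00: 08:00–14:20, 14:45–15:10, 15:50–17:00.
Tomás ∩ Isla: 08:25–08:35, 09:15–10:15, 10:55–11:45.
Tomás ∩ Isla ∩ Yusuf: 08:25–08:35, 09:15–10:15, 10:55–11:45.
Tomás ∩ Isla ∩ Yusuf ∩ Quinn: 08:25–08:35, 09:15–10:15, 10:55–11:45.
Common window lengths: 10, 60, 50 min; longest is 60.

60 minutes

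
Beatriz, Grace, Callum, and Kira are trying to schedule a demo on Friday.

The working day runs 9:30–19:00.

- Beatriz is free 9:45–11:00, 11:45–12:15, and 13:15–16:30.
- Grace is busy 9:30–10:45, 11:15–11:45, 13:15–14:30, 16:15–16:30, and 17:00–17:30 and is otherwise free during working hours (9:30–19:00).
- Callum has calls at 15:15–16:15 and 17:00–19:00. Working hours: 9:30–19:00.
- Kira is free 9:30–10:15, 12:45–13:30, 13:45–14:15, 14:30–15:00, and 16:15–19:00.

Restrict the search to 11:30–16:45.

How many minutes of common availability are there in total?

Grace free within 09:30–19:00: 10:45–11:15, 11:45–13:15, 14:30–16:15, 16:30–17:00, 17:30–19:00.
Callum free within 09:30–19:00: 09:30–15:15, 16:15–17:00.
Beatriz ∩ Grace: 10:45–11:00, 11:45–12:15, 14:30–16:15.
Beatriz ∩ Grace ∩ Callum: 10:45–11:00, 11:45–12:15, 14:30–15:15.
Beatriz ∩ Grace ∩ Callum ∩ Kira: 14:30–15:00.
Restricted to 11:30–16:45: 14:30–15:00.
Total common minutes: 30.

30 minutes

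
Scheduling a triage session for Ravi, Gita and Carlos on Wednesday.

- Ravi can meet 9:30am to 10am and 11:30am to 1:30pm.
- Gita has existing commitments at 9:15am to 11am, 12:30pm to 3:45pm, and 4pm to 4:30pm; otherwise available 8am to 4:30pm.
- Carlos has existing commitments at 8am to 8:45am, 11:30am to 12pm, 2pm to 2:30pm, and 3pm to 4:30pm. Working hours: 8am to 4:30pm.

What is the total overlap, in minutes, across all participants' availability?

Gita free within 08:00–16:30: 08:00–09:15, 11:00–12:30, 15:45–16:00.
Carlos free within 08:00–16:30: 08:45–11:30, 12:00–14:00, 14:30–15:00.
Ravi ∩ Gita: 11:30–12:30.
Ravi ∩ Gita ∩ Carlos: 12:00–12:30.
Total common minutes: 30.

30 minutes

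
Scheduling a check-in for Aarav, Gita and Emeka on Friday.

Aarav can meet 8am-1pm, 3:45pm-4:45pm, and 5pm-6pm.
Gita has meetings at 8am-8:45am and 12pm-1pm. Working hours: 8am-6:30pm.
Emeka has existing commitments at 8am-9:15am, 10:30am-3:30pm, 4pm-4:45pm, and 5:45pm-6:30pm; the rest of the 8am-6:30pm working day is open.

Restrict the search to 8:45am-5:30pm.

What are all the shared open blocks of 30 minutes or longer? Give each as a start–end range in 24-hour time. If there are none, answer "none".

09:15–10:30, 17:00–17:30

Gita free within 08:00–18:30: 08:45–12:00, 13:00–18:30.
Emeka free within 08:00–18:30: 09:15–10:30, 15:30–16:00, 16:45–17:45.
Aarav ∩ Gita: 08:45–12:00, 15:45–16:45, 17:00–18:00.
Aarav ∩ Gita ∩ Emeka: 09:15–10:30, 15:45–16:00, 17:00–17:45.
Restricted to 08:45–17:30: 09:15–10:30, 15:45–16:00, 17:00–17:30.
Windows ≥ 30 min: 09:15–10:30, 17:00–17:30.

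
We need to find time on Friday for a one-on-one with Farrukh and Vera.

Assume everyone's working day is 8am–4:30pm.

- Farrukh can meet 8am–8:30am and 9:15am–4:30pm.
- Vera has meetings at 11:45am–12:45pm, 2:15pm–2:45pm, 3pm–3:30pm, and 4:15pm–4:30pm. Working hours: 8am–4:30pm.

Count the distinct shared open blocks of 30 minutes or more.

4

Vera free within 08:00–16:30: 08:00–11:45, 12:45–14:15, 14:45–15:00, 15:30–16:15.
Farrukh ∩ Vera: 08:00–08:30, 09:15–11:45, 12:45–14:15, 14:45–15:00, 15:30–16:15.
Windows ≥ 30 min: 08:00–08:30, 09:15–11:45, 12:45–14:15, 15:30–16:15.
That's 4 windows.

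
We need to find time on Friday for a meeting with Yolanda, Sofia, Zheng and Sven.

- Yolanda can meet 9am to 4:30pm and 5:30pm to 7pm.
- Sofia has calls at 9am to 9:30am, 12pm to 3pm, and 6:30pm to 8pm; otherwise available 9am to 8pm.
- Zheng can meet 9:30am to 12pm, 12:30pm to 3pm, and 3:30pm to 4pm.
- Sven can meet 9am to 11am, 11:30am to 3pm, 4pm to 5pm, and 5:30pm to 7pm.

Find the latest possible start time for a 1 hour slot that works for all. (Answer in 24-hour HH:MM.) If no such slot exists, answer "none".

10:00

Sofia free within 09:00–20:00: 09:30–12:00, 15:00–18:30.
Yolanda ∩ Sofia: 09:30–12:00, 15:00–16:30, 17:30–18:30.
Yolanda ∩ Sofia ∩ Zheng: 09:30–12:00, 15:30–16:00.
Yolanda ∩ Sofia ∩ Zheng ∩ Sven: 09:30–11:00, 11:30–12:00.
Windows ≥ 60 min: 09:30–11:00.
Latest start in the last window 09:30–11:00 is 11:00 − 60 min = 10:00.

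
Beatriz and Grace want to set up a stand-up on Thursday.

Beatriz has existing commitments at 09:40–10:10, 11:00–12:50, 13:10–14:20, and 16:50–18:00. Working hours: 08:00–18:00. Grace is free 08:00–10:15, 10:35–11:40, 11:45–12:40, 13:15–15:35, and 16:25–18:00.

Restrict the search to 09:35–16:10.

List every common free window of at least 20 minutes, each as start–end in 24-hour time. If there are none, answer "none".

Beatriz free within 08:00–18:00: 08:00–09:40, 10:10–11:00, 12:50–13:10, 14:20–16:50.
Beatriz ∩ Grace: 08:00–09:40, 10:10–10:15, 10:35–11:00, 14:20–15:35, 16:25–16:50.
Restricted to 09:35–16:10: 09:35–09:40, 10:10–10:15, 10:35–11:00, 14:20–15:35.
Windows ≥ 20 min: 10:35–11:00, 14:20–15:35.

10:35–11:00, 14:20–15:35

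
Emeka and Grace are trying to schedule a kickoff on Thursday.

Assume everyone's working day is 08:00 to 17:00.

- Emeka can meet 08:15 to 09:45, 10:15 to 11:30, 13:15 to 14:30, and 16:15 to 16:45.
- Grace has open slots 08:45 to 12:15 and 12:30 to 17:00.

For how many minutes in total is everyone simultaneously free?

240 minutes

Emeka ∩ Grace: 08:45–09:45, 10:15–11:30, 13:15–14:30, 16:15–16:45.
Total common minutes: 60 + 75 + 75 + 30 = 240.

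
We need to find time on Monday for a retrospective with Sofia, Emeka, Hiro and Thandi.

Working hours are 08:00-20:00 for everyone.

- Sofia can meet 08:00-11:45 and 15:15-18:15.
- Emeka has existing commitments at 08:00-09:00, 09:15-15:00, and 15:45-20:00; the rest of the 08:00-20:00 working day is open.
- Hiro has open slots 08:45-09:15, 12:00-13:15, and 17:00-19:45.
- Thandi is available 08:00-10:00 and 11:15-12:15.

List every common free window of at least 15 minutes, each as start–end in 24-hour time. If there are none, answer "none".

Emeka free within 08:00–20:00: 09:00–09:15, 15:00–15:45.
Sofia ∩ Emeka: 09:00–09:15, 15:15–15:45.
Sofia ∩ Emeka ∩ Hiro: 09:00–09:15.
Sofia ∩ Emeka ∩ Hiro ∩ Thandi: 09:00–09:15.
Windows ≥ 15 min: 09:00–09:15.

09:00–09:15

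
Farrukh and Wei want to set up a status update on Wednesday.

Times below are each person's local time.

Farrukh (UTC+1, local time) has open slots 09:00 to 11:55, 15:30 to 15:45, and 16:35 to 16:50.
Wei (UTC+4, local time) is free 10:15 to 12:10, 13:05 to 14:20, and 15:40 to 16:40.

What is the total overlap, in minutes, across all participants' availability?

85 minutes

Farrukh → UTC: 08:00–10:55, 14:30–14:45, 15:35–15:50.
Wei → UTC: 06:15–08:10, 09:05–10:20, 11:40–12:40.
Farrukh ∩ Wei: 08:00–08:10, 09:05–10:20.
Total common minutes: 10 + 75 = 85.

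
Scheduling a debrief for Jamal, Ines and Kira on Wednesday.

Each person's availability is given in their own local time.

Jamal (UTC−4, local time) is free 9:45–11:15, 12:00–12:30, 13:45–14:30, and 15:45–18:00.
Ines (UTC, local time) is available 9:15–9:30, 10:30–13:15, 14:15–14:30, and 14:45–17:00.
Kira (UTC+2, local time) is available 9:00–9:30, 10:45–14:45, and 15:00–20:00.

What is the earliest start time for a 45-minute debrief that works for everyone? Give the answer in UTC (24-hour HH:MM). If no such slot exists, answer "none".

Jamal → UTC: 13:45–15:15, 16:00–16:30, 17:45–18:30, 19:45–22:00.
Ines → UTC: 09:15–09:30, 10:30–13:15, 14:15–14:30, 14:45–17:00.
Kira → UTC: 07:00–07:30, 08:45–12:45, 13:00–18:00.
Jamal ∩ Ines: 14:15–14:30, 14:45–15:15, 16:00–16:30.
Jamal ∩ Ines ∩ Kira: 14:15–14:30, 14:45–15:15, 16:00–16:30.
Windows ≥ 45 min: (none).

none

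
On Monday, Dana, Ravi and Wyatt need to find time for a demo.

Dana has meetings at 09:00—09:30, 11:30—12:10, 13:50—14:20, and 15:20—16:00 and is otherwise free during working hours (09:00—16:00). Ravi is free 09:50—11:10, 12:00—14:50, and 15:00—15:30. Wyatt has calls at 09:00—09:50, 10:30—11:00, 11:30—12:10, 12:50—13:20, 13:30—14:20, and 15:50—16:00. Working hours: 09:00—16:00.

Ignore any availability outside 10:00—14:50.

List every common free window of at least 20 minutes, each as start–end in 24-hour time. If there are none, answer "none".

Dana free within 09:00–16:00: 09:30–11:30, 12:10–13:50, 14:20–15:20.
Wyatt free within 09:00–16:00: 09:50–10:30, 11:00–11:30, 12:10–12:50, 13:20–13:30, 14:20–15:50.
Dana ∩ Ravi: 09:50–11:10, 12:10–13:50, 14:20–14:50, 15:00–15:20.
Dana ∩ Ravi ∩ Wyatt: 09:50–10:30, 11:00–11:10, 12:10–12:50, 13:20–13:30, 14:20–14:50, 15:00–15:20.
Restricted to 10:00–14:50: 10:00–10:30, 11:00–11:10, 12:10–12:50, 13:20–13:30, 14:20–14:50.
Windows ≥ 20 min: 10:00–10:30, 12:10–12:50, 14:20–14:50.

10:00–10:30, 12:10–12:50, 14:20–14:50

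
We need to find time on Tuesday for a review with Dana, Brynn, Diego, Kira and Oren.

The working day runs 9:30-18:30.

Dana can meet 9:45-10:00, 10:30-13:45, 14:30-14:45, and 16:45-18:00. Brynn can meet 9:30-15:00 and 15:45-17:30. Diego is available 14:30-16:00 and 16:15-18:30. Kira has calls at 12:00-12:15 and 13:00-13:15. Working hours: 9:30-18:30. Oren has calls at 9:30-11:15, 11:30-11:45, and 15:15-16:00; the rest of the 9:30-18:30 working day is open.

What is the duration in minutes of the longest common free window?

45 minutes

Kira free within 09:30–18:30: 09:30–12:00, 12:15–13:00, 13:15–18:30.
Oren free within 09:30–18:30: 11:15–11:30, 11:45–15:15, 16:00–18:30.
Dana ∩ Brynn: 09:45–10:00, 10:30–13:45, 14:30–14:45, 16:45–17:30.
Dana ∩ Brynn ∩ Diego: 14:30–14:45, 16:45–17:30.
Dana ∩ Brynn ∩ Diego ∩ Kira: 14:30–14:45, 16:45–17:30.
Dana ∩ Brynn ∩ Diego ∩ Kira ∩ Oren: 14:30–14:45, 16:45–17:30.
Common window lengths: 15, 45 min; longest is 45.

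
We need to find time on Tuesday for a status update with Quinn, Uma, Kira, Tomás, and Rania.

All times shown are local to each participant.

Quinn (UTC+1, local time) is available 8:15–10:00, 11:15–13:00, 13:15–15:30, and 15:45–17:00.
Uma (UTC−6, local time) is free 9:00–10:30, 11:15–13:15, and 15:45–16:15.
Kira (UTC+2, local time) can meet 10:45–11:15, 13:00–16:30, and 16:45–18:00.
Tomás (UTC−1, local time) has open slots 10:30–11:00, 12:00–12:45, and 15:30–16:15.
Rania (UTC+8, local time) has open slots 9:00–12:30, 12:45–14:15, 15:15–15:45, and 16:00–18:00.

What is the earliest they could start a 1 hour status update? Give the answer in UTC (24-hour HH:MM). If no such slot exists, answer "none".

Quinn → UTC: 07:15–09:00, 10:15–12:00, 12:15–14:30, 14:45–16:00.
Uma → UTC: 15:00–16:30, 17:15–19:15, 21:45–22:15.
Kira → UTC: 08:45–09:15, 11:00–14:30, 14:45–16:00.
Tomás → UTC: 11:30–12:00, 13:00–13:45, 16:30–17:15.
Rania → UTC: 01:00–04:30, 04:45–06:15, 07:15–07:45, 08:00–10:00.
Quinn ∩ Uma: 15:00–16:00.
Quinn ∩ Uma ∩ Kira: 15:00–16:00.
Quinn ∩ Uma ∩ Kira ∩ Tomás: (none).
Quinn ∩ Uma ∩ Kira ∩ Tomás ∩ Rania: (none).
Windows ≥ 60 min: (none).

none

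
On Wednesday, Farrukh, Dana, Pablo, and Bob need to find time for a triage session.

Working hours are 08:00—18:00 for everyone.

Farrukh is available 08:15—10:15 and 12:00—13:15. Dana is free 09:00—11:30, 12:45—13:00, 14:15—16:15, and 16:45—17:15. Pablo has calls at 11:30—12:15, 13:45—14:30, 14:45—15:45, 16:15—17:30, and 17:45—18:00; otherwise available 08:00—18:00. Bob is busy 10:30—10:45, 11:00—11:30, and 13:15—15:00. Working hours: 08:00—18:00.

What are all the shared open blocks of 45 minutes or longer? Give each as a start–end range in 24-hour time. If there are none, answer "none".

Pablo free within 08:00–18:00: 08:00–11:30, 12:15–13:45, 14:30–14:45, 15:45–16:15, 17:30–17:45.
Bob free within 08:00–18:00: 08:00–10:30, 10:45–11:00, 11:30–13:15, 15:00–18:00.
Farrukh ∩ Dana: 09:00–10:15, 12:45–13:00.
Farrukh ∩ Dana ∩ Pablo: 09:00–10:15, 12:45–13:00.
Farrukh ∩ Dana ∩ Pablo ∩ Bob: 09:00–10:15, 12:45–13:00.
Windows ≥ 45 min: 09:00–10:15.

09:00–10:15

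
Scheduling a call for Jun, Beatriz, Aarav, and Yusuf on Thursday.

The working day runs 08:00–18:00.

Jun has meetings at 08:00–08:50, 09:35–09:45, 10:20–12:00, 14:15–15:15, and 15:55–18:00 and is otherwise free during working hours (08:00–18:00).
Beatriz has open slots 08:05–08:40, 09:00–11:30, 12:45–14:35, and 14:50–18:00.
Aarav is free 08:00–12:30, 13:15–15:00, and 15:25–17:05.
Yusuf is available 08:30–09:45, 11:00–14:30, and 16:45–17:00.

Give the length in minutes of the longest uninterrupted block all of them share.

60 minutes

Jun free within 08:00–18:00: 08:50–09:35, 09:45–10:20, 12:00–14:15, 15:15–15:55.
Jun ∩ Beatriz: 09:00–09:35, 09:45–10:20, 12:45–14:15, 15:15–15:55.
Jun ∩ Beatriz ∩ Aarav: 09:00–09:35, 09:45–10:20, 13:15–14:15, 15:25–15:55.
Jun ∩ Beatriz ∩ Aarav ∩ Yusuf: 09:00–09:35, 13:15–14:15.
Common window lengths: 35, 60 min; longest is 60.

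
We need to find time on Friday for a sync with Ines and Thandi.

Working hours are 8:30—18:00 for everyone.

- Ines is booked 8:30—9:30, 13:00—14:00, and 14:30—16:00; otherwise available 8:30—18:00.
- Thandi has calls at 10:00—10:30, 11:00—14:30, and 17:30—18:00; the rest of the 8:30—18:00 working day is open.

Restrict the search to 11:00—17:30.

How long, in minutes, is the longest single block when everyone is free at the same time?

Ines free within 08:30–18:00: 09:30–13:00, 14:00–14:30, 16:00–18:00.
Thandi free within 08:30–18:00: 08:30–10:00, 10:30–11:00, 14:30–17:30.
Ines ∩ Thandi: 09:30–10:00, 10:30–11:00, 16:00–17:30.
Restricted to 11:00–17:30: 16:00–17:30.
Single common window of 90 minutes.

90 minutes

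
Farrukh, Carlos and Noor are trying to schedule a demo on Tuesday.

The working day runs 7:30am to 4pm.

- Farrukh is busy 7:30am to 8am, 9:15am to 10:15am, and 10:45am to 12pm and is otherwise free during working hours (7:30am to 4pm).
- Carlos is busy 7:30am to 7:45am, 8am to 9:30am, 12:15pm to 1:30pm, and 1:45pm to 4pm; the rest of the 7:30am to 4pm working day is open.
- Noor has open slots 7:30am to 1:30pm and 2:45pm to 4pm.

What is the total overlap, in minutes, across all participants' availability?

45 minutes

Farrukh free within 07:30–16:00: 08:00–09:15, 10:15–10:45, 12:00–16:00.
Carlos free within 07:30–16:00: 07:45–08:00, 09:30–12:15, 13:30–13:45.
Farrukh ∩ Carlos: 10:15–10:45, 12:00–12:15, 13:30–13:45.
Farrukh ∩ Carlos ∩ Noor: 10:15–10:45, 12:00–12:15.
Total common minutes: 30 + 15 = 45.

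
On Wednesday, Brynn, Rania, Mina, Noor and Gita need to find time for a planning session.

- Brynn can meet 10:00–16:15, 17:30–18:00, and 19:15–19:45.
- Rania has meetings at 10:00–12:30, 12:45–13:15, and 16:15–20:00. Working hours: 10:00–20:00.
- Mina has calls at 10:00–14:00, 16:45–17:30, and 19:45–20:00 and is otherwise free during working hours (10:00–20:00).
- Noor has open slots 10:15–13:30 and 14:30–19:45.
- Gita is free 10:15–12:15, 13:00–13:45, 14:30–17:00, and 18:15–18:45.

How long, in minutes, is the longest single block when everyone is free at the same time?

Rania free within 10:00–20:00: 12:30–12:45, 13:15–16:15.
Mina free within 10:00–20:00: 14:00–16:45, 17:30–19:45.
Brynn ∩ Rania: 12:30–12:45, 13:15–16:15.
Brynn ∩ Rania ∩ Mina: 14:00–16:15.
Brynn ∩ Rania ∩ Mina ∩ Noor: 14:30–16:15.
Brynn ∩ Rania ∩ Mina ∩ Noor ∩ Gita: 14:30–16:15.
Single common window of 105 minutes.

105 minutes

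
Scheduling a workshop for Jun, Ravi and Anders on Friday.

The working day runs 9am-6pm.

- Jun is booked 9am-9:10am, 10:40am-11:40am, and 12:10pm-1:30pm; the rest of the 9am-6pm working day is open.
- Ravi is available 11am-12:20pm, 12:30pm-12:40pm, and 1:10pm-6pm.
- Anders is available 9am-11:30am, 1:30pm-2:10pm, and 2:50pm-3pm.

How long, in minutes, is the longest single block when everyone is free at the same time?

40 minutes

Jun free within 09:00–18:00: 09:10–10:40, 11:40–12:10, 13:30–18:00.
Jun ∩ Ravi: 11:40–12:10, 13:30–18:00.
Jun ∩ Ravi ∩ Anders: 13:30–14:10, 14:50–15:00.
Common window lengths: 40, 10 min; longest is 40.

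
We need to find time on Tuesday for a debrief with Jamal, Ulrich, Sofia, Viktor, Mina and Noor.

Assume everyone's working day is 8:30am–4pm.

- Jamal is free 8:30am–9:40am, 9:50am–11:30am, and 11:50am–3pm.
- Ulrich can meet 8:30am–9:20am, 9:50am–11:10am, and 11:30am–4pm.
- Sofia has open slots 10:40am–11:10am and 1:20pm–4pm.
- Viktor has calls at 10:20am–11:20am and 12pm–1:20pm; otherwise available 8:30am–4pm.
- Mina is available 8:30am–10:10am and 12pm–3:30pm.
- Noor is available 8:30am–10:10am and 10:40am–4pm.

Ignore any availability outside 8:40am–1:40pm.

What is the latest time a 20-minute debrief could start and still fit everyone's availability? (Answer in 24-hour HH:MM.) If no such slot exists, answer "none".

Viktor free within 08:30–16:00: 08:30–10:20, 11:20–12:00, 13:20–16:00.
Jamal ∩ Ulrich: 08:30–09:20, 09:50–11:10, 11:50–15:00.
Jamal ∩ Ulrich ∩ Sofia: 10:40–11:10, 13:20–15:00.
Jamal ∩ Ulrich ∩ Sofia ∩ Viktor: 13:20–15:00.
Jamal ∩ Ulrich ∩ Sofia ∩ Viktor ∩ Mina: 13:20–15:00.
Jamal ∩ Ulrich ∩ Sofia ∩ Viktor ∩ Mina ∩ Noor: 13:20–15:00.
Restricted to 08:40–13:40: 13:20–13:40.
Windows ≥ 20 min: 13:20–13:40.
Latest start in the last window 13:20–13:40 is 13:40 − 20 min = 13:20.

13:20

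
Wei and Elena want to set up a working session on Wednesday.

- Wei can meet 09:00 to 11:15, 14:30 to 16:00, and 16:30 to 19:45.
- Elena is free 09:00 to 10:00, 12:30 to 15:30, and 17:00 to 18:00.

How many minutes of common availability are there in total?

Wei ∩ Elena: 09:00–10:00, 14:30–15:30, 17:00–18:00.
Total common minutes: 60 + 60 + 60 = 180.

180 minutes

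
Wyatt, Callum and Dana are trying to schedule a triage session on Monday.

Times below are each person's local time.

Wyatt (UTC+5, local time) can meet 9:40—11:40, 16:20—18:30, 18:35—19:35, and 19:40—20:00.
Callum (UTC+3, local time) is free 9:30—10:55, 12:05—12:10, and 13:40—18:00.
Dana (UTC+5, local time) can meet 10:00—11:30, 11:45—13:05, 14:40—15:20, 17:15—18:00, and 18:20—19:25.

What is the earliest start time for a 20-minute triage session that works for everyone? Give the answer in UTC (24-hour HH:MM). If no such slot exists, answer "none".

12:15

Wyatt → UTC: 04:40–06:40, 11:20–13:30, 13:35–14:35, 14:40–15:00.
Callum → UTC: 06:30–07:55, 09:05–09:10, 10:40–15:00.
Dana → UTC: 05:00–06:30, 06:45–08:05, 09:40–10:20, 12:15–13:00, 13:20–14:25.
Wyatt ∩ Callum: 06:30–06:40, 11:20–13:30, 13:35–14:35, 14:40–15:00.
Wyatt ∩ Callum ∩ Dana: 12:15–13:00, 13:20–13:30, 13:35–14:25.
Windows ≥ 20 min: 12:15–13:00, 13:35–14:25.
Earliest such window starts at 12:15.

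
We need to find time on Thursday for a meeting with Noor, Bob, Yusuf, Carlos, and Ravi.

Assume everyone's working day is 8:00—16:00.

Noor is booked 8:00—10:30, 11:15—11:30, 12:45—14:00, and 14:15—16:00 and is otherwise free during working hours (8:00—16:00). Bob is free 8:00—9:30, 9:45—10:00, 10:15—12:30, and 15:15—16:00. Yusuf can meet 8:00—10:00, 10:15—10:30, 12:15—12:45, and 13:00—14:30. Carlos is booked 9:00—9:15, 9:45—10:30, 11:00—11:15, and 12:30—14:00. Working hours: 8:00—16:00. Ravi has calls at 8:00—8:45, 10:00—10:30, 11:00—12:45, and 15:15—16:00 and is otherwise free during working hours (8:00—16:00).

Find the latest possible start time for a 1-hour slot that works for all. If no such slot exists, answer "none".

Noor free within 08:00–16:00: 10:30–11:15, 11:30–12:45, 14:00–14:15.
Carlos free within 08:00–16:00: 08:00–09:00, 09:15–09:45, 10:30–11:00, 11:15–12:30, 14:00–16:00.
Ravi free within 08:00–16:00: 08:45–10:00, 10:30–11:00, 12:45–15:15.
Noor ∩ Bob: 10:30–11:15, 11:30–12:30.
Noor ∩ Bob ∩ Yusuf: 12:15–12:30.
Noor ∩ Bob ∩ Yusuf ∩ Carlos: 12:15–12:30.
Noor ∩ Bob ∩ Yusuf ∩ Carlos ∩ Ravi: (none).
Windows ≥ 60 min: (none).

none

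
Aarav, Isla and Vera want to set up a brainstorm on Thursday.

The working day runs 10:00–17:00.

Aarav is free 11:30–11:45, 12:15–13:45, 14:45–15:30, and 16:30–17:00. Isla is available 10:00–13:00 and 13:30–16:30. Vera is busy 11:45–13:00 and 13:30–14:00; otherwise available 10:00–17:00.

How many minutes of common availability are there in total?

Vera free within 10:00–17:00: 10:00–11:45, 13:00–13:30, 14:00–17:00.
Aarav ∩ Isla: 11:30–11:45, 12:15–13:00, 13:30–13:45, 14:45–15:30.
Aarav ∩ Isla ∩ Vera: 11:30–11:45, 14:45–15:30.
Total common minutes: 15 + 45 = 60.

60 minutes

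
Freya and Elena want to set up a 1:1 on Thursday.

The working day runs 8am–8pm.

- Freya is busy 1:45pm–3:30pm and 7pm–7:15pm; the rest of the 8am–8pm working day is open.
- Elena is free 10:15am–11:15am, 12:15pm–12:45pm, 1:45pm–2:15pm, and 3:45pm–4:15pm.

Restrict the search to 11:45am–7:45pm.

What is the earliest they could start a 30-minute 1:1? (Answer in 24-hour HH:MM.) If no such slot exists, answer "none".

12:15

Freya free within 08:00–20:00: 08:00–13:45, 15:30–19:00, 19:15–20:00.
Freya ∩ Elena: 10:15–11:15, 12:15–12:45, 15:45–16:15.
Restricted to 11:45–19:45: 12:15–12:45, 15:45–16:15.
Windows ≥ 30 min: 12:15–12:45, 15:45–16:15.
Earliest such window starts at 12:15.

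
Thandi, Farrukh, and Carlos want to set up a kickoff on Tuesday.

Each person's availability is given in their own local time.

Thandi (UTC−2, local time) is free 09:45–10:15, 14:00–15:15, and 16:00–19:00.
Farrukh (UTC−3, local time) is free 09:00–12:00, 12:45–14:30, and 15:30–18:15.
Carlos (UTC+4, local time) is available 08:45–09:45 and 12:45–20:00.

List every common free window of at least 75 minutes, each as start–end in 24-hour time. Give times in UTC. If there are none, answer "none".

Thandi → UTC: 11:45–12:15, 16:00–17:15, 18:00–21:00.
Farrukh → UTC: 12:00–15:00, 15:45–17:30, 18:30–21:15.
Carlos → UTC: 04:45–05:45, 08:45–16:00.
Thandi ∩ Farrukh: 12:00–12:15, 16:00–17:15, 18:30–21:00.
Thandi ∩ Farrukh ∩ Carlos: 12:00–12:15.
Windows ≥ 75 min: (none).

none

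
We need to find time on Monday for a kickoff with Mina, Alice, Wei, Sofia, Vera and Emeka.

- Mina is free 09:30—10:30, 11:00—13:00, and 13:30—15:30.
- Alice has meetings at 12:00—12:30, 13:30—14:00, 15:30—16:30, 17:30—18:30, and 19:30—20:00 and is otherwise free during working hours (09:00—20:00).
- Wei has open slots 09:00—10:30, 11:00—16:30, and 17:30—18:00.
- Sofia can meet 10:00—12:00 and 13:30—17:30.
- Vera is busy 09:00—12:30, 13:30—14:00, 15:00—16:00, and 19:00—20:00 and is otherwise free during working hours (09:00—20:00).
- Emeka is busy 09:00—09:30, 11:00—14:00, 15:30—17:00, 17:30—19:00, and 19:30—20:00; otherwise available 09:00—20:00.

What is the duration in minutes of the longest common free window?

Alice free within 09:00–20:00: 09:00–12:00, 12:30–13:30, 14:00–15:30, 16:30–17:30, 18:30–19:30.
Vera free within 09:00–20:00: 12:30–13:30, 14:00–15:00, 16:00–19:00.
Emeka free within 09:00–20:00: 09:30–11:00, 14:00–15:30, 17:00–17:30, 19:00–19:30.
Mina ∩ Alice: 09:30–10:30, 11:00–12:00, 12:30–13:00, 14:00–15:30.
Mina ∩ Alice ∩ Wei: 09:30–10:30, 11:00–12:00, 12:30–13:00, 14:00–15:30.
Mina ∩ Alice ∩ Wei ∩ Sofia: 10:00–10:30, 11:00–12:00, 14:00–15:30.
Mina ∩ Alice ∩ Wei ∩ Sofia ∩ Vera: 14:00–15:00.
Mina ∩ Alice ∩ Wei ∩ Sofia ∩ Vera ∩ Emeka: 14:00–15:00.
Single common window of 60 minutes.

60 minutes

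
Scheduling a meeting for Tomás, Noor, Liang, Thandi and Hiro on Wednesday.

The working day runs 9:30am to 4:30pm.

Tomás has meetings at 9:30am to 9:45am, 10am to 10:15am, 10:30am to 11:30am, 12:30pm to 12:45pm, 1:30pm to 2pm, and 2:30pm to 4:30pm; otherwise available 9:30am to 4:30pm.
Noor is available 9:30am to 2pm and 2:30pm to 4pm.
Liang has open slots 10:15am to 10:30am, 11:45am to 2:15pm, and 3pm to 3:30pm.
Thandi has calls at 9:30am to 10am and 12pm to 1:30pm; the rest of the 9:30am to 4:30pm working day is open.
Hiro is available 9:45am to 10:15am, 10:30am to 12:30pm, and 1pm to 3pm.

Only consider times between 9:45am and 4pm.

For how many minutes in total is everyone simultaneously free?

15 minutes

Tomás free within 09:30–16:30: 09:45–10:00, 10:15–10:30, 11:30–12:30, 12:45–13:30, 14:00–14:30.
Thandi free within 09:30–16:30: 10:00–12:00, 13:30–16:30.
Tomás ∩ Noor: 09:45–10:00, 10:15–10:30, 11:30–12:30, 12:45–13:30.
Tomás ∩ Noor ∩ Liang: 10:15–10:30, 11:45–12:30, 12:45–13:30.
Tomás ∩ Noor ∩ Liang ∩ Thandi: 10:15–10:30, 11:45–12:00.
Tomás ∩ Noor ∩ Liang ∩ Thandi ∩ Hiro: 11:45–12:00.
Restricted to 09:45–16:00: 11:45–12:00.
Total common minutes: 15.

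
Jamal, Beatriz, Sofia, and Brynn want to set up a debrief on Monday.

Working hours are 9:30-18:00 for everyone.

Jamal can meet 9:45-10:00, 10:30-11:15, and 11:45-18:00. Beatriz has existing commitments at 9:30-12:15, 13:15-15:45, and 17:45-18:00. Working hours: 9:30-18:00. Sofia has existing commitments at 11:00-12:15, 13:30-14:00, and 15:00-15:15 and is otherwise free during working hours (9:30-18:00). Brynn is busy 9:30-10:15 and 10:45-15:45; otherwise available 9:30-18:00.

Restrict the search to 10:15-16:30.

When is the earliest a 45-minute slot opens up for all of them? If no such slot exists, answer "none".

15:45

Beatriz free within 09:30–18:00: 12:15–13:15, 15:45–17:45.
Sofia free within 09:30–18:00: 09:30–11:00, 12:15–13:30, 14:00–15:00, 15:15–18:00.
Brynn free within 09:30–18:00: 10:15–10:45, 15:45–18:00.
Jamal ∩ Beatriz: 12:15–13:15, 15:45–17:45.
Jamal ∩ Beatriz ∩ Sofia: 12:15–13:15, 15:45–17:45.
Jamal ∩ Beatriz ∩ Sofia ∩ Brynn: 15:45–17:45.
Restricted to 10:15–16:30: 15:45–16:30.
Windows ≥ 45 min: 15:45–16:30.
Earliest such window starts at 15:45.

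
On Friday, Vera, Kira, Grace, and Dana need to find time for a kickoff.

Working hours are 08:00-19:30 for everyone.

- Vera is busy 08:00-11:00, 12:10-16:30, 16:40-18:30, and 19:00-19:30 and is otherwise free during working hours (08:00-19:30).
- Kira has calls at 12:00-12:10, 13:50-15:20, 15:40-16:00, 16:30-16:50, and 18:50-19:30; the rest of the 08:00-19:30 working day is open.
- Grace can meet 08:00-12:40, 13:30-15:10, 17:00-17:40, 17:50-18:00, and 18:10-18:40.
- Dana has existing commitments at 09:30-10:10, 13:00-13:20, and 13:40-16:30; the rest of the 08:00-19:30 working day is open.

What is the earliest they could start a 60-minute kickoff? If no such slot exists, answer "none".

11:00

Vera free within 08:00–19:30: 11:00–12:10, 16:30–16:40, 18:30–19:00.
Kira free within 08:00–19:30: 08:00–12:00, 12:10–13:50, 15:20–15:40, 16:00–16:30, 16:50–18:50.
Dana free within 08:00–19:30: 08:00–09:30, 10:10–13:00, 13:20–13:40, 16:30–19:30.
Vera ∩ Kira: 11:00–12:00, 18:30–18:50.
Vera ∩ Kira ∩ Grace: 11:00–12:00, 18:30–18:40.
Vera ∩ Kira ∩ Grace ∩ Dana: 11:00–12:00, 18:30–18:40.
Windows ≥ 60 min: 11:00–12:00.
Earliest such window starts at 11:00.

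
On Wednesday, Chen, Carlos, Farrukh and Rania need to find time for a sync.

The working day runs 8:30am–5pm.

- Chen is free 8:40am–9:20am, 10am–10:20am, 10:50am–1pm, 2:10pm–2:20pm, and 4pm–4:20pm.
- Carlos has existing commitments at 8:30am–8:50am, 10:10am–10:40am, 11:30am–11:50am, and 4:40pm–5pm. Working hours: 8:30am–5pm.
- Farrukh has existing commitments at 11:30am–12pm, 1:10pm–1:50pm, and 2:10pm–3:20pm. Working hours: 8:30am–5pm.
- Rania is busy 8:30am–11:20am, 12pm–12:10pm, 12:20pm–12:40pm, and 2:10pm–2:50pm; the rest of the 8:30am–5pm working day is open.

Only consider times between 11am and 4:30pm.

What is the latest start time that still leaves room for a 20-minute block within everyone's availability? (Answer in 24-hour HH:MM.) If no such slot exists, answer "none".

Carlos free within 08:30–17:00: 08:50–10:10, 10:40–11:30, 11:50–16:40.
Farrukh free within 08:30–17:00: 08:30–11:30, 12:00–13:10, 13:50–14:10, 15:20–17:00.
Rania free within 08:30–17:00: 11:20–12:00, 12:10–12:20, 12:40–14:10, 14:50–17:00.
Chen ∩ Carlos: 08:50–09:20, 10:00–10:10, 10:50–11:30, 11:50–13:00, 14:10–14:20, 16:00–16:20.
Chen ∩ Carlos ∩ Farrukh: 08:50–09:20, 10:00–10:10, 10:50–11:30, 12:00–13:00, 16:00–16:20.
Chen ∩ Carlos ∩ Farrukh ∩ Rania: 11:20–11:30, 12:10–12:20, 12:40–13:00, 16:00–16:20.
Restricted to 11:00–16:30: 11:20–11:30, 12:10–12:20, 12:40–13:00, 16:00–16:20.
Windows ≥ 20 min: 12:40–13:00, 16:00–16:20.
Latest start in the last window 16:00–16:20 is 16:20 − 20 min = 16:00.

16:00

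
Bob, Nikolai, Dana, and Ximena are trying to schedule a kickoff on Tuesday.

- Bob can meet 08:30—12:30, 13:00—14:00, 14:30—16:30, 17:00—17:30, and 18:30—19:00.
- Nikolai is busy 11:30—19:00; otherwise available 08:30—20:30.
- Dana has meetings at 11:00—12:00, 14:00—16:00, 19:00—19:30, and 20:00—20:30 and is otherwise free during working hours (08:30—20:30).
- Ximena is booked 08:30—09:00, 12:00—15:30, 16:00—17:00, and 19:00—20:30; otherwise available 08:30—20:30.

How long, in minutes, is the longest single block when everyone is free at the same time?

120 minutes

Nikolai free within 08:30–20:30: 08:30–11:30, 19:00–20:30.
Dana free within 08:30–20:30: 08:30–11:00, 12:00–14:00, 16:00–19:00, 19:30–20:00.
Ximena free within 08:30–20:30: 09:00–12:00, 15:30–16:00, 17:00–19:00.
Bob ∩ Nikolai: 08:30–11:30.
Bob ∩ Nikolai ∩ Dana: 08:30–11:00.
Bob ∩ Nikolai ∩ Dana ∩ Ximena: 09:00–11:00.
Single common window of 120 minutes.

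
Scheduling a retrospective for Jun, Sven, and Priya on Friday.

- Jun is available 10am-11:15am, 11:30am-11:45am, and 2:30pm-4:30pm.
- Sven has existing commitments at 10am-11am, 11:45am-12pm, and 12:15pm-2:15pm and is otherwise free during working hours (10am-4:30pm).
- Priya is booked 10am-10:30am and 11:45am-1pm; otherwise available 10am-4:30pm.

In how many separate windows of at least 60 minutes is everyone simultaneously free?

1

Sven free within 10:00–16:30: 11:00–11:45, 12:00–12:15, 14:15–16:30.
Priya free within 10:00–16:30: 10:30–11:45, 13:00–16:30.
Jun ∩ Sven: 11:00–11:15, 11:30–11:45, 14:30–16:30.
Jun ∩ Sven ∩ Priya: 11:00–11:15, 11:30–11:45, 14:30–16:30.
Windows ≥ 60 min: 14:30–16:30.
That's 1 window.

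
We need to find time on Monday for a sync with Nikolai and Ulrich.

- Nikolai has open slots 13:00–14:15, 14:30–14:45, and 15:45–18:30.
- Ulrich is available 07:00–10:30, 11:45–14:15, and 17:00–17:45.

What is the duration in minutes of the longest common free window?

75 minutes

Nikolai ∩ Ulrich: 13:00–14:15, 17:00–17:45.
Common window lengths: 75, 45 min; longest is 75.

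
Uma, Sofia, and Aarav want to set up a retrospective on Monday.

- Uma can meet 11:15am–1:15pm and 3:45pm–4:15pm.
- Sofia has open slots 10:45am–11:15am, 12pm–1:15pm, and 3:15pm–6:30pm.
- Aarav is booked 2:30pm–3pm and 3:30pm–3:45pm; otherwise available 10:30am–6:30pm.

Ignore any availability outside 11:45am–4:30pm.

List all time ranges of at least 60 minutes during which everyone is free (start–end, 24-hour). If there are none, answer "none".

12:00–13:15

Aarav free within 10:30–18:30: 10:30–14:30, 15:00–15:30, 15:45–18:30.
Uma ∩ Sofia: 12:00–13:15, 15:45–16:15.
Uma ∩ Sofia ∩ Aarav: 12:00–13:15, 15:45–16:15.
Restricted to 11:45–16:30: 12:00–13:15, 15:45–16:15.
Windows ≥ 60 min: 12:00–13:15.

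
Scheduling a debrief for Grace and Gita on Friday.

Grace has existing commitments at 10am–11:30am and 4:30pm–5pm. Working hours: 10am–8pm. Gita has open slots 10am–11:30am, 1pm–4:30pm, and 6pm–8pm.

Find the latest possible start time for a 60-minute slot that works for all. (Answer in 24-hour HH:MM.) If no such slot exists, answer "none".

19:00

Grace free within 10:00–20:00: 11:30–16:30, 17:00–20:00.
Grace ∩ Gita: 13:00–16:30, 18:00–20:00.
Windows ≥ 60 min: 13:00–16:30, 18:00–20:00.
Latest start in the last window 18:00–20:00 is 20:00 − 60 min = 19:00.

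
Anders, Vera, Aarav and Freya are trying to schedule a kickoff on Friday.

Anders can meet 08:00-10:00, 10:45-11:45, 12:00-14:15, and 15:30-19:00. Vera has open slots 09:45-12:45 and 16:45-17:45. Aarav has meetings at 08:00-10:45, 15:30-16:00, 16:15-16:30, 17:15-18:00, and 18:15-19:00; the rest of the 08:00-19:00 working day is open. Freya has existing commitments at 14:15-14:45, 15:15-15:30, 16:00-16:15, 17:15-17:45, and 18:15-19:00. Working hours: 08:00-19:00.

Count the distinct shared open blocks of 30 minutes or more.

Aarav free within 08:00–19:00: 10:45–15:30, 16:00–16:15, 16:30–17:15, 18:00–18:15.
Freya free within 08:00–19:00: 08:00–14:15, 14:45–15:15, 15:30–16:00, 16:15–17:15, 17:45–18:15.
Anders ∩ Vera: 09:45–10:00, 10:45–11:45, 12:00–12:45, 16:45–17:45.
Anders ∩ Vera ∩ Aarav: 10:45–11:45, 12:00–12:45, 16:45–17:15.
Anders ∩ Vera ∩ Aarav ∩ Freya: 10:45–11:45, 12:00–12:45, 16:45–17:15.
Windows ≥ 30 min: 10:45–11:45, 12:00–12:45, 16:45–17:15.
That's 3 windows.

3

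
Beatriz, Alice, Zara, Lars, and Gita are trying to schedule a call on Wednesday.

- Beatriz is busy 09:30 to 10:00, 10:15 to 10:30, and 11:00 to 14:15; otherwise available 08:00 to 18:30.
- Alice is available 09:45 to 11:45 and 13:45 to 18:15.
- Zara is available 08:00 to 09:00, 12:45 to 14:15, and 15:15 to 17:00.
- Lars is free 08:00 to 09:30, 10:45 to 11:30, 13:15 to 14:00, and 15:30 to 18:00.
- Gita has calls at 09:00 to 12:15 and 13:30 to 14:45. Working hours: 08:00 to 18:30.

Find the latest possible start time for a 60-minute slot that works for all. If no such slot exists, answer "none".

Beatriz free within 08:00–18:30: 08:00–09:30, 10:00–10:15, 10:30–11:00, 14:15–18:30.
Gita free within 08:00–18:30: 08:00–09:00, 12:15–13:30, 14:45–18:30.
Beatriz ∩ Alice: 10:00–10:15, 10:30–11:00, 14:15–18:15.
Beatriz ∩ Alice ∩ Zara: 15:15–17:00.
Beatriz ∩ Alice ∩ Zara ∩ Lars: 15:30–17:00.
Beatriz ∩ Alice ∩ Zara ∩ Lars ∩ Gita: 15:30–17:00.
Windows ≥ 60 min: 15:30–17:00.
Latest start in the last window 15:30–17:00 is 17:00 − 60 min = 16:00.

16:00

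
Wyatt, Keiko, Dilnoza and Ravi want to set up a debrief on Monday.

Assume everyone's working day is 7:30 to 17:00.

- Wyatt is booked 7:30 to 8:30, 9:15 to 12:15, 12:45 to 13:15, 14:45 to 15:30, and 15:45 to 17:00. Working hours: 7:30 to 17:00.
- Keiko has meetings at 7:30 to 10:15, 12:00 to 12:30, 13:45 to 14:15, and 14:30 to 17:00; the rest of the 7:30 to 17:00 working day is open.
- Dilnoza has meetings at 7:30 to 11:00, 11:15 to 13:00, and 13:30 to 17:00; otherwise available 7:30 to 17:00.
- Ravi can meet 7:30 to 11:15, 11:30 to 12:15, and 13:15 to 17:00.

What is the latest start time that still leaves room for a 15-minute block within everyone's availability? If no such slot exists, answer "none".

13:15

Wyatt free within 07:30–17:00: 08:30–09:15, 12:15–12:45, 13:15–14:45, 15:30–15:45.
Keiko free within 07:30–17:00: 10:15–12:00, 12:30–13:45, 14:15–14:30.
Dilnoza free within 07:30–17:00: 11:00–11:15, 13:00–13:30.
Wyatt ∩ Keiko: 12:30–12:45, 13:15–13:45, 14:15–14:30.
Wyatt ∩ Keiko ∩ Dilnoza: 13:15–13:30.
Wyatt ∩ Keiko ∩ Dilnoza ∩ Ravi: 13:15–13:30.
Windows ≥ 15 min: 13:15–13:30.
Latest start in the last window 13:15–13:30 is 13:30 − 15 min = 13:15.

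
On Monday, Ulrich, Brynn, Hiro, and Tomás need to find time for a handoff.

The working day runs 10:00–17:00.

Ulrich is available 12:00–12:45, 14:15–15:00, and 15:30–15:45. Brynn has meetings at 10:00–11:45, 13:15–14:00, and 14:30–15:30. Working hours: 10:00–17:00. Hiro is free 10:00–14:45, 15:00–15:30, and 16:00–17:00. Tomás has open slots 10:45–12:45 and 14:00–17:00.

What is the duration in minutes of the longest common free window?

Brynn free within 10:00–17:00: 11:45–13:15, 14:00–14:30, 15:30–17:00.
Ulrich ∩ Brynn: 12:00–12:45, 14:15–14:30, 15:30–15:45.
Ulrich ∩ Brynn ∩ Hiro: 12:00–12:45, 14:15–14:30.
Ulrich ∩ Brynn ∩ Hiro ∩ Tomás: 12:00–12:45, 14:15–14:30.
Common window lengths: 45, 15 min; longest is 45.

45 minutes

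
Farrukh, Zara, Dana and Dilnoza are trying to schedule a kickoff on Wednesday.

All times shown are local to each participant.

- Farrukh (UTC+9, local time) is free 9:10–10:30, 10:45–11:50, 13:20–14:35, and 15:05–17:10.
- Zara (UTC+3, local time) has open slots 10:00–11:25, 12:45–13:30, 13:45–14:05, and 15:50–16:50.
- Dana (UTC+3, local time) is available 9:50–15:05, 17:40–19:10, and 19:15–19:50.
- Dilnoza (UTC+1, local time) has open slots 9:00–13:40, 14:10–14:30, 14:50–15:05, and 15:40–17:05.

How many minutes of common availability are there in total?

Farrukh → UTC: 00:10–01:30, 01:45–02:50, 04:20–05:35, 06:05–08:10.
Zara → UTC: 07:00–08:25, 09:45–10:30, 10:45–11:05, 12:50–13:50.
Dana → UTC: 06:50–12:05, 14:40–16:10, 16:15–16:50.
Dilnoza → UTC: 08:00–12:40, 13:10–13:30, 13:50–14:05, 14:40–16:05.
Farrukh ∩ Zara: 07:00–08:10.
Farrukh ∩ Zara ∩ Dana: 07:00–08:10.
Farrukh ∩ Zara ∩ Dana ∩ Dilnoza: 08:00–08:10.
Total common minutes: 10.

10 minutes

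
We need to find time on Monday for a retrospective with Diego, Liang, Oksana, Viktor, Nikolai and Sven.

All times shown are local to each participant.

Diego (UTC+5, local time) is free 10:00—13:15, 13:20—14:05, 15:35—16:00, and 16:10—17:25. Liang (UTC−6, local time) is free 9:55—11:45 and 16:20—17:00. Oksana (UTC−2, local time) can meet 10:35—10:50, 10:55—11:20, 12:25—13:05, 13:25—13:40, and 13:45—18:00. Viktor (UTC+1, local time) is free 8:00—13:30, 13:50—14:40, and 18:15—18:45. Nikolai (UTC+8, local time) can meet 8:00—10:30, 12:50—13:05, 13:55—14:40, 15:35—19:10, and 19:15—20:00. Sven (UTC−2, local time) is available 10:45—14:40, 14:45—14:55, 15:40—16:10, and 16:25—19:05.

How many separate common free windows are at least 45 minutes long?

0

Diego → UTC: 05:00–08:15, 08:20–09:05, 10:35–11:00, 11:10–12:25.
Liang → UTC: 15:55–17:45, 22:20–23:00.
Oksana → UTC: 12:35–12:50, 12:55–13:20, 14:25–15:05, 15:25–15:40, 15:45–20:00.
Viktor → UTC: 07:00–12:30, 12:50–13:40, 17:15–17:45.
Nikolai → UTC: 00:00–02:30, 04:50–05:05, 05:55–06:40, 07:35–11:10, 11:15–12:00.
Sven → UTC: 12:45–16:40, 16:45–16:55, 17:40–18:10, 18:25–21:05.
Diego ∩ Liang: (none).
Diego ∩ Liang ∩ Oksana: (none).
Diego ∩ Liang ∩ Oksana ∩ Viktor: (none).
Diego ∩ Liang ∩ Oksana ∩ Viktor ∩ Nikolai: (none).
Diego ∩ Liang ∩ Oksana ∩ Viktor ∩ Nikolai ∩ Sven: (none).
Windows ≥ 45 min: (none).
That's 0 windows.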